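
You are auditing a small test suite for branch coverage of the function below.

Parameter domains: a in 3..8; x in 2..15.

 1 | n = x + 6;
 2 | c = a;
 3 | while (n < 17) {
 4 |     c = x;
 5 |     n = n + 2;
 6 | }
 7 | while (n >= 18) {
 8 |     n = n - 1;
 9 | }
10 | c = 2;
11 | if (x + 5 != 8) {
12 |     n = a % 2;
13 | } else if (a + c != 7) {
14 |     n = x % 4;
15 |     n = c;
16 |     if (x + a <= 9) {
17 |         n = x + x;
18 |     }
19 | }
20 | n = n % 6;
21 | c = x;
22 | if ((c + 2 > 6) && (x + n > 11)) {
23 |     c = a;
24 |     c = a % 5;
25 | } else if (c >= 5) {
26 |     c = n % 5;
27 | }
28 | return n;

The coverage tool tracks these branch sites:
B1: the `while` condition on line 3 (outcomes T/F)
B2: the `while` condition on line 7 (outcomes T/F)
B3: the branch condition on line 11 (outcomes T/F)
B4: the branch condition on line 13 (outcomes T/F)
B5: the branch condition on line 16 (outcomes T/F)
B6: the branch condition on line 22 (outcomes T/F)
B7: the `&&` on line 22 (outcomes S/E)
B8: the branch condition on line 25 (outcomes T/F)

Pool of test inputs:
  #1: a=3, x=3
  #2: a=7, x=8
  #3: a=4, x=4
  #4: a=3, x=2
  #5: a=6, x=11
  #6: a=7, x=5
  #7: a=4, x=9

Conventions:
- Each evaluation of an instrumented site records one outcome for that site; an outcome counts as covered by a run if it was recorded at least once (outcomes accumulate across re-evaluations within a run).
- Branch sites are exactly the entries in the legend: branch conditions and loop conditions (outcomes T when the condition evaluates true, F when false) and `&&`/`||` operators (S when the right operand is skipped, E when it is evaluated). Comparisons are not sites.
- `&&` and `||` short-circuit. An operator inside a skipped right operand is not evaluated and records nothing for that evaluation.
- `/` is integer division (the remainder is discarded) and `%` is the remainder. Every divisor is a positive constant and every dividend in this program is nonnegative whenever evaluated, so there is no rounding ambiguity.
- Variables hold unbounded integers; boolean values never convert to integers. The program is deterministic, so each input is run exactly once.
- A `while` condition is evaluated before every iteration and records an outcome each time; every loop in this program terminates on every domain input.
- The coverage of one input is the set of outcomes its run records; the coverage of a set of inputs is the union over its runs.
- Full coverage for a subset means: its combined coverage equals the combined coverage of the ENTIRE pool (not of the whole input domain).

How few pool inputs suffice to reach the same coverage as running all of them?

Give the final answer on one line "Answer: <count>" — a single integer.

test 1 (a=3, x=3) fires B1->T, B1->T, B1->T, B1->T, B1->F, B2->F, B3->F, B4->T, B5->T, B7->S, B6->F, B8->F; hits B1=T, B1=F, B2=F, B3=F, B4=T, B5=T, B6=F, B7=S, B8=F
test 2 (a=7, x=8) fires B1->T, B1->T, B1->F, B2->T, B2->F, B3->T, B7->E, B6->F, B8->T; hits B1=T, B1=F, B2=T, B2=F, B3=T, B6=F, B7=E, B8=T
test 3 (a=4, x=4) fires B1->T, B1->T, B1->T, B1->T, B1->F, B2->T, B2->F, B3->T, B7->S, B6->F, B8->F; hits B1=T, B1=F, B2=T, B2=F, B3=T, B6=F, B7=S, B8=F
test 4 (a=3, x=2) fires B1->T, B1->T, B1->T, B1->T, B1->T, B1->F, B2->T, B2->F, B3->T, B7->S, B6->F, B8->F; hits B1=T, B1=F, B2=T, B2=F, B3=T, B6=F, B7=S, B8=F
test 5 (a=6, x=11) fires B1->F, B2->F, B3->T, B7->E, B6->F, B8->T; hits B1=F, B2=F, B3=T, B6=F, B7=E, B8=T
test 6 (a=7, x=5) fires B1->T, B1->T, B1->T, B1->F, B2->F, B3->T, B7->E, B6->F, B8->T; hits B1=T, B1=F, B2=F, B3=T, B6=F, B7=E, B8=T
test 7 (a=4, x=9) fires B1->T, B1->F, B2->F, B3->T, B7->E, B6->F, B8->T; hits B1=T, B1=F, B2=F, B3=T, B6=F, B7=E, B8=T
pool-wide coverage (13 outcomes): B1=T, B1=F, B2=T, B2=F, B3=T, B3=F, B4=T, B5=T, B6=F, B7=S, B7=E, B8=T, B8=F
checked all size-1 subsets: none covers 13 outcomes (max 9/13)
the canonical winner is {1, 2}: size 2, full 13-outcome coverage, earliest index list among size-2 covers

Answer: 2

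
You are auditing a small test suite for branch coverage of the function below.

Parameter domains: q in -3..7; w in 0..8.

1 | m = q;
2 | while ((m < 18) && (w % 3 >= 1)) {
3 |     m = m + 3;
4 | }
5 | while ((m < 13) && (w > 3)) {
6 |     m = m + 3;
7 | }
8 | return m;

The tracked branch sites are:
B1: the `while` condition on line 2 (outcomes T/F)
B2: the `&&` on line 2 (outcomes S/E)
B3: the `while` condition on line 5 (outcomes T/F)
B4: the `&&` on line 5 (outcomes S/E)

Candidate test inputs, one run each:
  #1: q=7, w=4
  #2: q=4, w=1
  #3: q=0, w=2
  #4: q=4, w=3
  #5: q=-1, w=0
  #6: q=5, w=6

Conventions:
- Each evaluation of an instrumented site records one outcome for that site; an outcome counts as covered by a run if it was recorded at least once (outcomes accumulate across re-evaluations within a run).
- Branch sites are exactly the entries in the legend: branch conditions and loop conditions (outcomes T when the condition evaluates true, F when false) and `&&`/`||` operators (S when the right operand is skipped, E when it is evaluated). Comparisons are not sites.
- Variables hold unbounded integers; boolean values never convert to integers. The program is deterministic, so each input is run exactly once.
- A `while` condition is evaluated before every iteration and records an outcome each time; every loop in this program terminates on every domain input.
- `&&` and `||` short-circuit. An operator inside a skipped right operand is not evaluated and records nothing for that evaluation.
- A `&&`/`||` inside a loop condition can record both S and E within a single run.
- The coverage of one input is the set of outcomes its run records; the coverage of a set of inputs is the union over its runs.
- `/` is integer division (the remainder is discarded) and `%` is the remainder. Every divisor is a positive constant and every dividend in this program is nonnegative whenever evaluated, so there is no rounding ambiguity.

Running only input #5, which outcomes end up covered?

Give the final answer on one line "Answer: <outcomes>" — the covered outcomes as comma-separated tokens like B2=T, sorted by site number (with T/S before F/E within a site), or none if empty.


Simulating input #5 (q=-1, w=0) step by step:
  B2->E, B1->F, B4->E, B3->F
deduplicating events, the covered set is: B1=F, B2=E, B3=F, B4=E
Answer: B1=F, B2=E, B3=F, B4=E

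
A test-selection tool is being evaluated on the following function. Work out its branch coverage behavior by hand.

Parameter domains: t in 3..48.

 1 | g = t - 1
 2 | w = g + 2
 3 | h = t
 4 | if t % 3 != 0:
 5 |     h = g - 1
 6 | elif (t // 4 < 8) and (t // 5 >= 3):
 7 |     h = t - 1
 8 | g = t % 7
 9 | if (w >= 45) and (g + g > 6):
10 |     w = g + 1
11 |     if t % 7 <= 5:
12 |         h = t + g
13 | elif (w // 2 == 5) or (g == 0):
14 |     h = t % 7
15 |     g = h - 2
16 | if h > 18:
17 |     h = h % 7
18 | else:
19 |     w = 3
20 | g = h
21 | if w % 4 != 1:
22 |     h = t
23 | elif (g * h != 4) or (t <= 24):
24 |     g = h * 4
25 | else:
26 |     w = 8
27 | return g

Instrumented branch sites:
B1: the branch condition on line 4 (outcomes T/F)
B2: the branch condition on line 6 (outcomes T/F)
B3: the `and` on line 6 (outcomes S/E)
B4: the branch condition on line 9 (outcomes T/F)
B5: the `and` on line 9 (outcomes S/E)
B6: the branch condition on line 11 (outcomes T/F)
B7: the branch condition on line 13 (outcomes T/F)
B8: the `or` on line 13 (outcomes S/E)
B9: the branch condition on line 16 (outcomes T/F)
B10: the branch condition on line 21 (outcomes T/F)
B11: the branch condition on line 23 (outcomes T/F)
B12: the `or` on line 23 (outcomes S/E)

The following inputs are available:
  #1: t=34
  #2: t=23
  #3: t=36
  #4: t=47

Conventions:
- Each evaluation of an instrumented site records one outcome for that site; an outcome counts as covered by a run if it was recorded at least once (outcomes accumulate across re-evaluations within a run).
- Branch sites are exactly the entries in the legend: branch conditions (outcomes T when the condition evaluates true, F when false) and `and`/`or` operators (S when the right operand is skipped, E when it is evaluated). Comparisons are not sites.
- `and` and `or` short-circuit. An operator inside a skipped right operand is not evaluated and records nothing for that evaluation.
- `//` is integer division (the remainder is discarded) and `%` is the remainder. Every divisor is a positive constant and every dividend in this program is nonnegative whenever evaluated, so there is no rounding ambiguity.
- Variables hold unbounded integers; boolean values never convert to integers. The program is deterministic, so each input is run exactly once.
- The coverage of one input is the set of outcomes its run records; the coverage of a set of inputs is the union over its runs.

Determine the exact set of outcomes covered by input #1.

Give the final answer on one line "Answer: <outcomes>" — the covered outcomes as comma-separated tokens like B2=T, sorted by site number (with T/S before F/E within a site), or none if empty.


Event log for input #1 (t=34):
  B1->T, B5->S, B4->F, B8->E, B7->F, B9->T, B10->T
distinct outcomes covered: B1=T, B4=F, B5=S, B7=F, B8=E, B9=T, B10=T
Answer: B1=T, B4=F, B5=S, B7=F, B8=E, B9=T, B10=T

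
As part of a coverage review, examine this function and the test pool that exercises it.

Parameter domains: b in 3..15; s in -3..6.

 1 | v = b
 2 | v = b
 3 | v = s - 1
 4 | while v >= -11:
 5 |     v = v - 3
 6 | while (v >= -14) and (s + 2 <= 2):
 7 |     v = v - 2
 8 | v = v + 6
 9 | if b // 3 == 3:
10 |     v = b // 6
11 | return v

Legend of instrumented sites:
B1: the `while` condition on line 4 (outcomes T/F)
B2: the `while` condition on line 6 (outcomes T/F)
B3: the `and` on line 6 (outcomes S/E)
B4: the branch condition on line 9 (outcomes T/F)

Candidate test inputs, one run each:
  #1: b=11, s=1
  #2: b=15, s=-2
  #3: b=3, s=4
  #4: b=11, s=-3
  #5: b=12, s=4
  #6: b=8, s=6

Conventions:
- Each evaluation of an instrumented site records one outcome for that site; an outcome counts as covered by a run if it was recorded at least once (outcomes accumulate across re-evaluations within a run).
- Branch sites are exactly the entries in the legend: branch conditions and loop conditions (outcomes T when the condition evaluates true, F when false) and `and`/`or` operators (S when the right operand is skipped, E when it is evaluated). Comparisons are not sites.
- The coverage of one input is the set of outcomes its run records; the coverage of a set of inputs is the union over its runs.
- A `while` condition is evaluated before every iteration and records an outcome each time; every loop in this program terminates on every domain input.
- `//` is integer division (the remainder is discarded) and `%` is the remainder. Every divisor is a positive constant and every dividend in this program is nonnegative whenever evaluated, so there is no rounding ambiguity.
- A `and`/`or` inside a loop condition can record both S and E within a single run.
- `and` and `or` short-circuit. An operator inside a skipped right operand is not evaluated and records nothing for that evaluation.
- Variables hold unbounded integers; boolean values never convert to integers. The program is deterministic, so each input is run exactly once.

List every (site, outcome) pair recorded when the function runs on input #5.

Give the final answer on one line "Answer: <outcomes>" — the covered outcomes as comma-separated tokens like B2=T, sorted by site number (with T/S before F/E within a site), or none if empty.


Simulating input #5 (b=12, s=4) step by step:
  B1->T, B1->T, B1->T, B1->T, B1->T, B1->F, B3->E, B2->F, B4->F
deduplicating events, the covered set is: B1=T, B1=F, B2=F, B3=E, B4=F
Answer: B1=T, B1=F, B2=F, B3=E, B4=F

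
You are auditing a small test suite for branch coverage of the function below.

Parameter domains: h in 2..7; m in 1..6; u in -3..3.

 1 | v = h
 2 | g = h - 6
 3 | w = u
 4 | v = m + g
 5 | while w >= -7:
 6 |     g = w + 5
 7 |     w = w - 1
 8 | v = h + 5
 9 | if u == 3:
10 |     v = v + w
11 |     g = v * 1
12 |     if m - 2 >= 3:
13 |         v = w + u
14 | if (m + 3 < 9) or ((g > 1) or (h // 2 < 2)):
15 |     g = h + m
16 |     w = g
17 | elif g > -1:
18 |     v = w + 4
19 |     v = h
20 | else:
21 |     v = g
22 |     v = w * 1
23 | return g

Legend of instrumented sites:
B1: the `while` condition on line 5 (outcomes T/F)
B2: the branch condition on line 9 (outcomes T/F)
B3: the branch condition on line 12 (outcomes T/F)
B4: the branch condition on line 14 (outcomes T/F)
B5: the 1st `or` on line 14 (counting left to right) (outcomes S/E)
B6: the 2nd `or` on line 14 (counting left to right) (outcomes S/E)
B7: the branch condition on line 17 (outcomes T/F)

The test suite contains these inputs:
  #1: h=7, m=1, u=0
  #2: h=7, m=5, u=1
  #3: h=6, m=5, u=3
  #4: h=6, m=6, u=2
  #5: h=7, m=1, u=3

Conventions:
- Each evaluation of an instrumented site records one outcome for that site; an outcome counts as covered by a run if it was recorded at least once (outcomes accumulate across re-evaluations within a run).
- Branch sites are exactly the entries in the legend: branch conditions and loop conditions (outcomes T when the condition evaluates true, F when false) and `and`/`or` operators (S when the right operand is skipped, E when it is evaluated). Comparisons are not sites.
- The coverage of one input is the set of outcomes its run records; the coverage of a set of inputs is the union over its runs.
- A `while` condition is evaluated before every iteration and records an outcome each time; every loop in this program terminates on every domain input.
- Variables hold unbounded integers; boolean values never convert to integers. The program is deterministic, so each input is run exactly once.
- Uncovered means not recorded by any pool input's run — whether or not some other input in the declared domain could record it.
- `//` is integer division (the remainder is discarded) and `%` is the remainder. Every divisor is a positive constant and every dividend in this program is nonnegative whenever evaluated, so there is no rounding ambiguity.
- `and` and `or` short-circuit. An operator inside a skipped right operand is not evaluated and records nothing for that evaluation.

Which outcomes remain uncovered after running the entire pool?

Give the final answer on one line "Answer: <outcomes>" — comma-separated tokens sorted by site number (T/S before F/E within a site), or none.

input #1 (h=7, m=1, u=0): events B1->T, B1->T, B1->T, B1->T, B1->T, B1->T, B1->T, B1->T, B1->F, B2->F, B5->S, B4->T; covers B1=T, B1=F, B2=F, B4=T, B5=S
input #2 (h=7, m=5, u=1): events B1->T, B1->T, B1->T, B1->T, B1->T, B1->T, B1->T, B1->T, B1->T, B1->F, B2->F, B5->S, B4->T; covers B1=T, B1=F, B2=F, B4=T, B5=S
input #3 (h=6, m=5, u=3): events B1->T, B1->T, B1->T, B1->T, B1->T, B1->T, B1->T, B1->T, B1->T, B1->T, B1->T, B1->F, B2->T, B3->T, ...; covers B1=T, B1=F, B2=T, B3=T, B4=T, B5=S
input #4 (h=6, m=6, u=2): events B1->T, B1->T, B1->T, B1->T, B1->T, B1->T, B1->T, B1->T, B1->T, B1->T, B1->F, B2->F, B5->E, B6->E, ...; covers B1=T, B1=F, B2=F, B4=F, B5=E, B6=E, B7=F
input #5 (h=7, m=1, u=3): events B1->T, B1->T, B1->T, B1->T, B1->T, B1->T, B1->T, B1->T, B1->T, B1->T, B1->T, B1->F, B2->T, B3->F, ...; covers B1=T, B1=F, B2=T, B3=F, B4=T, B5=S
union over the pool: B1=T, B1=F, B2=T, B2=F, B3=T, B3=F, B4=T, B4=F, B5=S, B5=E, B6=E, B7=F
uncovered (2 of 14): B6=S, B7=T

Answer: B6=S, B7=T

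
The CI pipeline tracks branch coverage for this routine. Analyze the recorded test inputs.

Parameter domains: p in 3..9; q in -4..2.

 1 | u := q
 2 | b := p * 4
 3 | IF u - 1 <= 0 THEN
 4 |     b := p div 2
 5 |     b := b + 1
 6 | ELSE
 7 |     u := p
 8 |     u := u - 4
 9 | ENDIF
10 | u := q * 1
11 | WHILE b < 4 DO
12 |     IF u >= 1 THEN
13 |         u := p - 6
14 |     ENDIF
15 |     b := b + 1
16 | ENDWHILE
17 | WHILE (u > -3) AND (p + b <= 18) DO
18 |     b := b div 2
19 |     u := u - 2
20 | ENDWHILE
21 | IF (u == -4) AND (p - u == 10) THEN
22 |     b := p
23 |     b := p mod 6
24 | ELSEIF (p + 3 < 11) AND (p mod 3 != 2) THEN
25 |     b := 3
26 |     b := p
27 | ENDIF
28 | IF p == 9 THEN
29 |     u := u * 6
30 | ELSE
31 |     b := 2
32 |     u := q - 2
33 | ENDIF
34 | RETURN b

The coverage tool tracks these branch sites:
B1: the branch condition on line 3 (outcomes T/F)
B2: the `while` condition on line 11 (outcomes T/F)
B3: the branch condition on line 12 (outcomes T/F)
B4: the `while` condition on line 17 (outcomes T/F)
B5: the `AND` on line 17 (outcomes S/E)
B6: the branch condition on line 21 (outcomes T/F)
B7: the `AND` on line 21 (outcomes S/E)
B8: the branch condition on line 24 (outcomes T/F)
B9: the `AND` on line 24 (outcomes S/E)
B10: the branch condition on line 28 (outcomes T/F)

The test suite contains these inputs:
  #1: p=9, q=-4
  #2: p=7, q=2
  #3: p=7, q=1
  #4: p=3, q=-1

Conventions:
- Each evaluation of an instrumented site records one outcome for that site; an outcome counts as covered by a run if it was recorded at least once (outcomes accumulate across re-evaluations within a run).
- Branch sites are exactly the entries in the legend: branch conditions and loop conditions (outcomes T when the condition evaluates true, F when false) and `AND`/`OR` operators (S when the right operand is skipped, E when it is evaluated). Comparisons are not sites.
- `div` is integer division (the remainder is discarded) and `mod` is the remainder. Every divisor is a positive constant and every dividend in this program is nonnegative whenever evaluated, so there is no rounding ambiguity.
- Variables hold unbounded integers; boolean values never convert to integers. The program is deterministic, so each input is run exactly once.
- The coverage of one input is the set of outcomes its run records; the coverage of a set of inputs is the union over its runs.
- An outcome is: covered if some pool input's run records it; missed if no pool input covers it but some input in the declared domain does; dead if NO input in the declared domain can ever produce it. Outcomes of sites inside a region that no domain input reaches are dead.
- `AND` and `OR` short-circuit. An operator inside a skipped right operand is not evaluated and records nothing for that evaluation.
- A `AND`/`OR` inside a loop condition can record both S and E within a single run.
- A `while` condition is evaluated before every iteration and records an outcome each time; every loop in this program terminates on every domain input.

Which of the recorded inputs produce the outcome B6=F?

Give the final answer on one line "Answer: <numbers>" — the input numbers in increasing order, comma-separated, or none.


input #1 (p=9, q=-4): produces B6=F
input #2 (p=7, q=2): produces B6=F
input #3 (p=7, q=1): produces B6=F
input #4 (p=3, q=-1): produces B6=F
Answer: 1, 2, 3, 4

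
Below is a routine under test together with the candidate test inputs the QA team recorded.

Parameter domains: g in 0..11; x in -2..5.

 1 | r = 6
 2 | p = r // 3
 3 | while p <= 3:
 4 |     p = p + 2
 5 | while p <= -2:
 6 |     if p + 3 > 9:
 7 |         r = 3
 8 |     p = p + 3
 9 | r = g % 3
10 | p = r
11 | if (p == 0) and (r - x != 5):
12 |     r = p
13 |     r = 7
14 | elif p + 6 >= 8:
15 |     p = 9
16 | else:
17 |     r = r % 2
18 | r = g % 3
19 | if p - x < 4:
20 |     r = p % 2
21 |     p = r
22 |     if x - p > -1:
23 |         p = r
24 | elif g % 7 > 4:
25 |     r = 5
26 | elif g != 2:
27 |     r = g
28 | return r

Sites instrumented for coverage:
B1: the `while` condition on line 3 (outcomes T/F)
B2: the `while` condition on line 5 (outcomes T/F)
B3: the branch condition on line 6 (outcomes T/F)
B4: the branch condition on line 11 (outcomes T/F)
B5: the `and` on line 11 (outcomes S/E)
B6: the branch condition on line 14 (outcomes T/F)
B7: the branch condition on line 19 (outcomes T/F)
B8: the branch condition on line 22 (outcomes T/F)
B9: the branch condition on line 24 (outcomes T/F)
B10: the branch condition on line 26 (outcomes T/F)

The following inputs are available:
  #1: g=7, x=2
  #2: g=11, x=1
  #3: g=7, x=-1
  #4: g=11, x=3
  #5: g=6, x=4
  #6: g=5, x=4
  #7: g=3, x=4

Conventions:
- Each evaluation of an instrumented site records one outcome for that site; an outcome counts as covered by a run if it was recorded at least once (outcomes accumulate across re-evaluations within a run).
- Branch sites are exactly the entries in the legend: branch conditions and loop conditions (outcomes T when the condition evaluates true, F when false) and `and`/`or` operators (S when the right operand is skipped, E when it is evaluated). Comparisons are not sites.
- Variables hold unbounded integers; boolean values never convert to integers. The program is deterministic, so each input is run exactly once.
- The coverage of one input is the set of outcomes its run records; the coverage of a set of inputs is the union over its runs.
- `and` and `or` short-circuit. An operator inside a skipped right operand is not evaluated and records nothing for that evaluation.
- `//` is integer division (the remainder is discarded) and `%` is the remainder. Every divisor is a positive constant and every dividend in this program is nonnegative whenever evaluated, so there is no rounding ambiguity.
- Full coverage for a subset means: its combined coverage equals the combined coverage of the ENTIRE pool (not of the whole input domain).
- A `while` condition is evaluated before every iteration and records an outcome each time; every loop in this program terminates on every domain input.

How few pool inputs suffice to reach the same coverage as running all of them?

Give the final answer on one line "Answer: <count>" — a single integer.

input #1, g=7, x=2: events B1->T, B1->F, B2->F, B5->S, B4->F, B6->F, B7->T, B8->T; outcomes B1=T, B1=F, B2=F, B4=F, B5=S, B6=F, B7=T, B8=T
input #2, g=11, x=1: events B1->T, B1->F, B2->F, B5->S, B4->F, B6->T, B7->F, B9->F, B10->T; outcomes B1=T, B1=F, B2=F, B4=F, B5=S, B6=T, B7=F, B9=F, B10=T
input #3, g=7, x=-1: events B1->T, B1->F, B2->F, B5->S, B4->F, B6->F, B7->T, B8->F; outcomes B1=T, B1=F, B2=F, B4=F, B5=S, B6=F, B7=T, B8=F
input #4, g=11, x=3: events B1->T, B1->F, B2->F, B5->S, B4->F, B6->T, B7->F, B9->F, B10->T; outcomes B1=T, B1=F, B2=F, B4=F, B5=S, B6=T, B7=F, B9=F, B10=T
input #5, g=6, x=4: events B1->T, B1->F, B2->F, B5->E, B4->T, B7->T, B8->T; outcomes B1=T, B1=F, B2=F, B4=T, B5=E, B7=T, B8=T
input #6, g=5, x=4: events B1->T, B1->F, B2->F, B5->S, B4->F, B6->T, B7->F, B9->T; outcomes B1=T, B1=F, B2=F, B4=F, B5=S, B6=T, B7=F, B9=T
input #7, g=3, x=4: events B1->T, B1->F, B2->F, B5->E, B4->T, B7->T, B8->T; outcomes B1=T, B1=F, B2=F, B4=T, B5=E, B7=T, B8=T
union over all inputs: B1=T, B1=F, B2=F, B4=T, B4=F, B5=S, B5=E, B6=T, B6=F, B7=T, B7=F, B8=T, B8=F, B9=T, B9=F, B10=T (16 outcomes)
every size-1 subset falls short of the 16 outcomes (best: 9/16)
every size-2 subset falls short of the 16 outcomes (best: 13/16)
every size-3 subset falls short of the 16 outcomes (best: 15/16)
size 4: inputs {2, 3, 5, 6} cover all 16 outcomes, and no lexicographically smaller subset of this size does

Answer: 4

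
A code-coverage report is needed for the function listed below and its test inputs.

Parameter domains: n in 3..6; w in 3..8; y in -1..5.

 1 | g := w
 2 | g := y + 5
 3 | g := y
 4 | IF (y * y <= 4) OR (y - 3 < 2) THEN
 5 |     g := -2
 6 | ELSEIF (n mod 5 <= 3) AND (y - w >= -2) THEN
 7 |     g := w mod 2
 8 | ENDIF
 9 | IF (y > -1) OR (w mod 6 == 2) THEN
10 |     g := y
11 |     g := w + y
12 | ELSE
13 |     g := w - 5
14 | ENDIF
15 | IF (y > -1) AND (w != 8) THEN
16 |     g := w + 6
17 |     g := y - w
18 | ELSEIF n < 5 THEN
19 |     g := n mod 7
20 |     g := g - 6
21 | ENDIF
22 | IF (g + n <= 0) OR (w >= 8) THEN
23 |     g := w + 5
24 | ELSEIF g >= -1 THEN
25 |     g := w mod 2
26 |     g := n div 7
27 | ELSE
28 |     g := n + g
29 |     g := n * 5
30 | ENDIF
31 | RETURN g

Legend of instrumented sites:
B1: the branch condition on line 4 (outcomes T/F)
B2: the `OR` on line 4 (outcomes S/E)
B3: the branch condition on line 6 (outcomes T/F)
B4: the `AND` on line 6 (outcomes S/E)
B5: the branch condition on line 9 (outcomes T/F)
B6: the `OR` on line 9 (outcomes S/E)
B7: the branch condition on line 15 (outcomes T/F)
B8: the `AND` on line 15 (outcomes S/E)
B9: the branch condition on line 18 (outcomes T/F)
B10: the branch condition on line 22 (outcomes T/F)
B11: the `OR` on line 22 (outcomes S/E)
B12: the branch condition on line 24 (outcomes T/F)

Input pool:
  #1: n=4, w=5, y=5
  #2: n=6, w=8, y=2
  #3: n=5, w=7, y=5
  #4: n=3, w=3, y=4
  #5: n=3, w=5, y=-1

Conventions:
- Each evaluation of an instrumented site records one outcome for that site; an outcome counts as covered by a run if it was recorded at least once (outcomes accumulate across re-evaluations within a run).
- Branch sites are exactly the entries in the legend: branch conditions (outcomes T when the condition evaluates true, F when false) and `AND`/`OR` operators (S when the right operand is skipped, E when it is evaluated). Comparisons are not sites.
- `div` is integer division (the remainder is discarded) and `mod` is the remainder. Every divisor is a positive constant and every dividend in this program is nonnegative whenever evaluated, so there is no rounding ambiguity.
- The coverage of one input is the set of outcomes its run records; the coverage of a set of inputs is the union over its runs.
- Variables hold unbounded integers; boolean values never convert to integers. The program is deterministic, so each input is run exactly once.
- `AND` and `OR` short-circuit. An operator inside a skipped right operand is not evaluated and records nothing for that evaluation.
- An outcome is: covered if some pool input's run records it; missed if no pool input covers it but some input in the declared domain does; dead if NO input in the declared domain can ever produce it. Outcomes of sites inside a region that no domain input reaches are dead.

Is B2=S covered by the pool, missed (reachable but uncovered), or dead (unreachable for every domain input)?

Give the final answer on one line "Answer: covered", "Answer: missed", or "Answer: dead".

B2=S is recorded by pool input(s) 2, 5 -> covered

Answer: covered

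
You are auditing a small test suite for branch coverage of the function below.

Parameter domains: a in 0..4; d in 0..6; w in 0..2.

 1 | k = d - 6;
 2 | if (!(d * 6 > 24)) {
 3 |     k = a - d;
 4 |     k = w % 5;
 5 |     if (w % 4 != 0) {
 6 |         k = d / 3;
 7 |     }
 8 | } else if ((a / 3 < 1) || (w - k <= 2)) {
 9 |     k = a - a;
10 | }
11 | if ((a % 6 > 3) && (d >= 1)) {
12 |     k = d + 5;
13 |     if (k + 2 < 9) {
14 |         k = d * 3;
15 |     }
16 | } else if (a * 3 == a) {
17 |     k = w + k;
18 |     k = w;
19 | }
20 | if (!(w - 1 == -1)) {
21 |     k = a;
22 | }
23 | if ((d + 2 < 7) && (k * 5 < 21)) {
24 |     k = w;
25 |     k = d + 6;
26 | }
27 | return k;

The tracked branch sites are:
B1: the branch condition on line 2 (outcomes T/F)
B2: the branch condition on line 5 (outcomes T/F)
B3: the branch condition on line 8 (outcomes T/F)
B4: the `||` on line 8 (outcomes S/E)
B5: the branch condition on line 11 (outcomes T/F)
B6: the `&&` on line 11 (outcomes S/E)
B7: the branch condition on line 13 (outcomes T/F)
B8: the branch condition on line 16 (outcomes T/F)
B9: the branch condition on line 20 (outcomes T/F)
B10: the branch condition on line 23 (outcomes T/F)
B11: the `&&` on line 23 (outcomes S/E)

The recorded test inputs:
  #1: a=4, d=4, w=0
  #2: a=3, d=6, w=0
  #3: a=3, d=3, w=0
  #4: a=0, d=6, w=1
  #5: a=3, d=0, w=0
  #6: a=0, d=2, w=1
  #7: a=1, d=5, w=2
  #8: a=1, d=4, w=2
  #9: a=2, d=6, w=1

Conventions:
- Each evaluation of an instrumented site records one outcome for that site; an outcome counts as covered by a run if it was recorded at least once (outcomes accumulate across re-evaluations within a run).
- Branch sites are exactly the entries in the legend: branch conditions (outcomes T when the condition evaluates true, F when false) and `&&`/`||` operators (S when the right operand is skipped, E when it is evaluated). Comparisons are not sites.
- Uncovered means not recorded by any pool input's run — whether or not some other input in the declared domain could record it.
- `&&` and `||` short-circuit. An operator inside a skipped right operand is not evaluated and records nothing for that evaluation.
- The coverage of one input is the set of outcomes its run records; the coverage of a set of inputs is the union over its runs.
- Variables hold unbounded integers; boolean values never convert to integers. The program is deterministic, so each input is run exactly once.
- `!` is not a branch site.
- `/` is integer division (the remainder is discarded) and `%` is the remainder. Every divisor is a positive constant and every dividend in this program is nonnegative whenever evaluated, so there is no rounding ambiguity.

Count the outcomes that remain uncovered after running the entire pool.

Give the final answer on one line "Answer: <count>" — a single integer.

#1 (a=4, d=4, w=0) -> B1->T, B2->F, B6->E, B5->T, B7->F, B9->F, B11->E, B10->F; covered: B1=T, B2=F, B5=T, B6=E, B7=F, B9=F, B10=F, B11=E
#2 (a=3, d=6, w=0) -> B1->F, B4->E, B3->T, B6->S, B5->F, B8->F, B9->F, B11->S, B10->F; covered: B1=F, B3=T, B4=E, B5=F, B6=S, B8=F, B9=F, B10=F, B11=S
#3 (a=3, d=3, w=0) -> B1->T, B2->F, B6->S, B5->F, B8->F, B9->F, B11->E, B10->T; covered: B1=T, B2=F, B5=F, B6=S, B8=F, B9=F, B10=T, B11=E
#4 (a=0, d=6, w=1) -> B1->F, B4->S, B3->T, B6->S, B5->F, B8->T, B9->T, B11->S, B10->F; covered: B1=F, B3=T, B4=S, B5=F, B6=S, B8=T, B9=T, B10=F, B11=S
#5 (a=3, d=0, w=0) -> B1->T, B2->F, B6->S, B5->F, B8->F, B9->F, B11->E, B10->T; covered: B1=T, B2=F, B5=F, B6=S, B8=F, B9=F, B10=T, B11=E
#6 (a=0, d=2, w=1) -> B1->T, B2->T, B6->S, B5->F, B8->T, B9->T, B11->E, B10->T; covered: B1=T, B2=T, B5=F, B6=S, B8=T, B9=T, B10=T, B11=E
#7 (a=1, d=5, w=2) -> B1->F, B4->S, B3->T, B6->S, B5->F, B8->F, B9->T, B11->S, B10->F; covered: B1=F, B3=T, B4=S, B5=F, B6=S, B8=F, B9=T, B10=F, B11=S
#8 (a=1, d=4, w=2) -> B1->T, B2->T, B6->S, B5->F, B8->F, B9->T, B11->E, B10->T; covered: B1=T, B2=T, B5=F, B6=S, B8=F, B9=T, B10=T, B11=E
#9 (a=2, d=6, w=1) -> B1->F, B4->S, B3->T, B6->S, B5->F, B8->F, B9->T, B11->S, B10->F; covered: B1=F, B3=T, B4=S, B5=F, B6=S, B8=F, B9=T, B10=F, B11=S
union over the pool: B1=T, B1=F, B2=T, B2=F, B3=T, B4=S, B4=E, B5=T, B5=F, B6=S, B6=E, B7=F, B8=T, B8=F, B9=T, B9=F, B10=T, B10=F, B11=S, B11=E
uncovered (2 of 22): B3=F, B7=T

Answer: 2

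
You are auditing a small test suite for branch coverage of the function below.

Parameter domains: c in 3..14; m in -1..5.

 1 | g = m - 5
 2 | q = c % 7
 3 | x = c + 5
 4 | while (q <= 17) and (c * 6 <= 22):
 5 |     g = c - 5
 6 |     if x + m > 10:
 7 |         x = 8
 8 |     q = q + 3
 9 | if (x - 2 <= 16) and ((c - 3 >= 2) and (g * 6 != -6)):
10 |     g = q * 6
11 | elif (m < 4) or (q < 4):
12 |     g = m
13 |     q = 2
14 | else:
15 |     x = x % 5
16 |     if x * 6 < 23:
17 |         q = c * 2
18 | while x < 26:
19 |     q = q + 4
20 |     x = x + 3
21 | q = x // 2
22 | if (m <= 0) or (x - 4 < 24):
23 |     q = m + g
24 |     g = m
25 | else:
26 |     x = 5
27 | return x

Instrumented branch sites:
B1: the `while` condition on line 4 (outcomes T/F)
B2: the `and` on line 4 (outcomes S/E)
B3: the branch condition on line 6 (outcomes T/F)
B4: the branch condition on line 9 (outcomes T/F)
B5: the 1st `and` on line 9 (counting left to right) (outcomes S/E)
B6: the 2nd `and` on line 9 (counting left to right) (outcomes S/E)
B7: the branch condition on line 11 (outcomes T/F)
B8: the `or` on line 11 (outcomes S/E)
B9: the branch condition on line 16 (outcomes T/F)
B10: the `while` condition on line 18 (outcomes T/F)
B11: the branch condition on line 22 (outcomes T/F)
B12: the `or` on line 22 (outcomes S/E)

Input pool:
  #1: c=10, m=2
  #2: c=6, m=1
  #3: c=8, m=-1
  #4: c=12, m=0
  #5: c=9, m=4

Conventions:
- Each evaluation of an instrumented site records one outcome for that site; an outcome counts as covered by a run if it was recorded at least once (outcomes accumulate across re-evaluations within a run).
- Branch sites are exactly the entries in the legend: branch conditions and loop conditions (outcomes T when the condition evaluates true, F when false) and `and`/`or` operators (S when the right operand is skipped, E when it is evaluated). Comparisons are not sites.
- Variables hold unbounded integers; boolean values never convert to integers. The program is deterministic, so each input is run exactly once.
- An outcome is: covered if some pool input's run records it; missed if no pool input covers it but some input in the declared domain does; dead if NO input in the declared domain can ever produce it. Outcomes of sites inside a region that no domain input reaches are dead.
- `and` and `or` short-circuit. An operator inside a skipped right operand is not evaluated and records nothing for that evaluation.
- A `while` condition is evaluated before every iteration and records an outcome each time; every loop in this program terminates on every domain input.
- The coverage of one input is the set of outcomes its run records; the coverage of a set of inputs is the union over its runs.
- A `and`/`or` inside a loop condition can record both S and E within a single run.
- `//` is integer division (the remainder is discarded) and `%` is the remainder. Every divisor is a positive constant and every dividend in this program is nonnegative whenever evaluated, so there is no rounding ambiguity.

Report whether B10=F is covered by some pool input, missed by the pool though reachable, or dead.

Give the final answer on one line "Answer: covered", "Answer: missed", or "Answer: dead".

B10=F is recorded by pool input(s) 1, 2, 3, 4, 5 -> covered

Answer: covered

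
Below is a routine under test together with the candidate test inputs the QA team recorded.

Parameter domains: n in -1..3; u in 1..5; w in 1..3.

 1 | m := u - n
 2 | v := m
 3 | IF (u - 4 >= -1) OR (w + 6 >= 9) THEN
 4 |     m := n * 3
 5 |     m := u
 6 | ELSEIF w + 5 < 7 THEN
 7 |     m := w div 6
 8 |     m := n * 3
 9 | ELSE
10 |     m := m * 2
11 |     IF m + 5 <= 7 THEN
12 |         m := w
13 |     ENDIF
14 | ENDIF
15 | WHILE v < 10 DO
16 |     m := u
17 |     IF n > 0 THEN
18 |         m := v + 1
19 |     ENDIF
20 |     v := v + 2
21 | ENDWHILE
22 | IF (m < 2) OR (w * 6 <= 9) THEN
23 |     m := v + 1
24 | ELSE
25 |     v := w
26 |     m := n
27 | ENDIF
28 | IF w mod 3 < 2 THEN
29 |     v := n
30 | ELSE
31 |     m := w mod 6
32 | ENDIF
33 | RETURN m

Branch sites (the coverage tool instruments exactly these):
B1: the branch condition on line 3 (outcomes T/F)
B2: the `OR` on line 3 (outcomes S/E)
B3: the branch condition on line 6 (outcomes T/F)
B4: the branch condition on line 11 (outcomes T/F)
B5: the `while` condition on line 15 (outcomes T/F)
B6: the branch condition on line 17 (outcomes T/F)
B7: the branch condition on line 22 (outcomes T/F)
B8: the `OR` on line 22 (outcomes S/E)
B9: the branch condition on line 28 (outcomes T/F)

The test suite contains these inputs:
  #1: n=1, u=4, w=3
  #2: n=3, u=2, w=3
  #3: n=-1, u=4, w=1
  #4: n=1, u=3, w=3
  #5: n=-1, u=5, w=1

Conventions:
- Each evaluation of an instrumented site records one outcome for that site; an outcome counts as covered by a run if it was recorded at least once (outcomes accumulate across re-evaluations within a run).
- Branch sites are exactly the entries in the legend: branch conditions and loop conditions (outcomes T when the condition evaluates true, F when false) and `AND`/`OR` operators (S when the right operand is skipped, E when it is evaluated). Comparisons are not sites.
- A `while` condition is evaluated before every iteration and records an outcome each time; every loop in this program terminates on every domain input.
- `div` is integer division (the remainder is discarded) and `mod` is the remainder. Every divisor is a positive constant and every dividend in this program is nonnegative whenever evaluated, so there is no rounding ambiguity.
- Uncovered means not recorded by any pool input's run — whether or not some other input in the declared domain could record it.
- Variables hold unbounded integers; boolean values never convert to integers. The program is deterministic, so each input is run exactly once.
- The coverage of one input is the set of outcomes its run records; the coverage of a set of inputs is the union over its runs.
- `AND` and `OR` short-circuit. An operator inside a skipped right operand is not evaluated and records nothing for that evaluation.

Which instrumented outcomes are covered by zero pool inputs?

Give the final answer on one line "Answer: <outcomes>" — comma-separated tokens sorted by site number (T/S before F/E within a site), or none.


#1 (n=1, u=4, w=3) -> covered: B1=T, B2=S, B5=T, B5=F, B6=T, B7=F, B8=E, B9=T
#2 (n=3, u=2, w=3) -> covered: B1=T, B2=E, B5=T, B5=F, B6=T, B7=F, B8=E, B9=T
#3 (n=-1, u=4, w=1) -> covered: B1=T, B2=S, B5=T, B5=F, B6=F, B7=T, B8=E, B9=T
#4 (n=1, u=3, w=3) -> covered: B1=T, B2=S, B5=T, B5=F, B6=T, B7=F, B8=E, B9=T
#5 (n=-1, u=5, w=1) -> covered: B1=T, B2=S, B5=T, B5=F, B6=F, B7=T, B8=E, B9=T
union over the pool: B1=T, B2=S, B2=E, B5=T, B5=F, B6=T, B6=F, B7=T, B7=F, B8=E, B9=T
uncovered (7 of 18): B1=F, B3=T, B3=F, B4=T, B4=F, B8=S, B9=F
Answer: B1=F, B3=T, B3=F, B4=T, B4=F, B8=S, B9=F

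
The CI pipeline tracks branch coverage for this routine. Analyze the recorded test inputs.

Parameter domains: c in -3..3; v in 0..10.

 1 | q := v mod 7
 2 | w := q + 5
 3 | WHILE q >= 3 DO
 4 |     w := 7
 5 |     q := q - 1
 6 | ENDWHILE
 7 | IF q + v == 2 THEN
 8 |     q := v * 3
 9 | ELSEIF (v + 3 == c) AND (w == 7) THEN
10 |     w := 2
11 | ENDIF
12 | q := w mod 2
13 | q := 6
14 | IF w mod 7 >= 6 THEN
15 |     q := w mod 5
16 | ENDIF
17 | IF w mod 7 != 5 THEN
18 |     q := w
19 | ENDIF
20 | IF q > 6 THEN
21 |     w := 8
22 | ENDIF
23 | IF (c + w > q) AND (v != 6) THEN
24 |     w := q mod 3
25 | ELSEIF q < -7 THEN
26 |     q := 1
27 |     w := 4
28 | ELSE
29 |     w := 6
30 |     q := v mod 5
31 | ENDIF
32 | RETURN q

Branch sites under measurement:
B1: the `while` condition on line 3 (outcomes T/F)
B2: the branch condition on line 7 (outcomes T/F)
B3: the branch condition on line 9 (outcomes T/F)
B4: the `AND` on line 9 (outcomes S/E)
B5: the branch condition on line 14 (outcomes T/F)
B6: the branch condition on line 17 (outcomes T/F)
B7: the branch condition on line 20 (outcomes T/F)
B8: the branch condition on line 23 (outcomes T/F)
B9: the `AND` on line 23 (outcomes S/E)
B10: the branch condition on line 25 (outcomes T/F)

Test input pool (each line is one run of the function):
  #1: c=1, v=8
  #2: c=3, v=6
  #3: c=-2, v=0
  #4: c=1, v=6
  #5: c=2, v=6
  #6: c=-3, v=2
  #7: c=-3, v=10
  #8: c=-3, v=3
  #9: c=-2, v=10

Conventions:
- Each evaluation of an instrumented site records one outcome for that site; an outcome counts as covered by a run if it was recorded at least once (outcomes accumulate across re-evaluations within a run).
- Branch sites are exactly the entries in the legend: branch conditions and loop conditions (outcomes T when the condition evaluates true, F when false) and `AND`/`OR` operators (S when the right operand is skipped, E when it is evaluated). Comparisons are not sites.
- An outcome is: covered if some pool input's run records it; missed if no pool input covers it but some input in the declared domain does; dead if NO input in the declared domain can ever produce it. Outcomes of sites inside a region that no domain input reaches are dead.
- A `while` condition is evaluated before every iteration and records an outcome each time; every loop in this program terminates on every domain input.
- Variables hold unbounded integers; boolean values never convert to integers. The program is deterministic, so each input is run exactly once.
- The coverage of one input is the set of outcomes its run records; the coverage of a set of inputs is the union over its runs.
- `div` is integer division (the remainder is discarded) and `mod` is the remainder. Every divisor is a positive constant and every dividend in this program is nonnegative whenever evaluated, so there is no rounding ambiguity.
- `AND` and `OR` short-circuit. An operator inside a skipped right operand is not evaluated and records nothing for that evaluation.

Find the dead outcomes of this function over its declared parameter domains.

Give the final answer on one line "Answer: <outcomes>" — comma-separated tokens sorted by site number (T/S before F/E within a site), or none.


exhaustive pass over the 77-input domain:
  B3=T: no domain input ever produces it -> dead
  B10=T: no domain input ever produces it -> dead
  reachable outcomes have witnesses, e.g. B1=T (e.g. c=-3, v=3), B1=F (e.g. c=-3, v=0), B2=T (e.g. c=-3, v=1), B2=F (e.g. c=-3, v=0)
Answer: B3=T, B10=T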